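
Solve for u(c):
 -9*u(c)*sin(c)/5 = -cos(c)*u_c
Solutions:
 u(c) = C1/cos(c)^(9/5)


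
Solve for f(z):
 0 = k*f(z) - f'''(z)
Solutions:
 f(z) = C1*exp(k^(1/3)*z) + C2*exp(k^(1/3)*z*(-1 + sqrt(3)*I)/2) + C3*exp(-k^(1/3)*z*(1 + sqrt(3)*I)/2)


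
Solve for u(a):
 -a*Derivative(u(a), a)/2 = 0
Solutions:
 u(a) = C1


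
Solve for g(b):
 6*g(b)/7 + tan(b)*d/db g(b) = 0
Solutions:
 g(b) = C1/sin(b)^(6/7)


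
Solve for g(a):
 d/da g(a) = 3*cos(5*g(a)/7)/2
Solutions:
 -3*a/2 - 7*log(sin(5*g(a)/7) - 1)/10 + 7*log(sin(5*g(a)/7) + 1)/10 = C1


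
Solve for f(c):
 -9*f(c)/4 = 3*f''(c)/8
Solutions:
 f(c) = C1*sin(sqrt(6)*c) + C2*cos(sqrt(6)*c)


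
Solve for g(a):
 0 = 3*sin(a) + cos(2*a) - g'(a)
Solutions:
 g(a) = C1 + sin(2*a)/2 - 3*cos(a)


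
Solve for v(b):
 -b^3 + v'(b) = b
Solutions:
 v(b) = C1 + b^4/4 + b^2/2


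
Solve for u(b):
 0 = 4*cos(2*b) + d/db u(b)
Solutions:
 u(b) = C1 - 2*sin(2*b)


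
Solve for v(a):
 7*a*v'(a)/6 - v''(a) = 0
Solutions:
 v(a) = C1 + C2*erfi(sqrt(21)*a/6)


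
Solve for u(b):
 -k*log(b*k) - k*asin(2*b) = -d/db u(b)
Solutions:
 u(b) = C1 + k*(b*log(b*k) + b*asin(2*b) - b + sqrt(1 - 4*b^2)/2)


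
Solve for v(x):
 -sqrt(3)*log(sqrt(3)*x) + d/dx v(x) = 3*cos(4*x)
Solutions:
 v(x) = C1 + sqrt(3)*x*(log(x) - 1) + sqrt(3)*x*log(3)/2 + 3*sin(4*x)/4


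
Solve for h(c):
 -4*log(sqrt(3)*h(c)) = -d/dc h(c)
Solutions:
 -Integral(1/(2*log(_y) + log(3)), (_y, h(c)))/2 = C1 - c


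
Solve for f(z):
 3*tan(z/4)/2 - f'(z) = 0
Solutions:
 f(z) = C1 - 6*log(cos(z/4))


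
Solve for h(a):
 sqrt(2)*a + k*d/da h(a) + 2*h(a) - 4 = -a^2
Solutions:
 h(a) = C1*exp(-2*a/k) - a^2/2 + a*k/2 - sqrt(2)*a/2 - k^2/4 + sqrt(2)*k/4 + 2


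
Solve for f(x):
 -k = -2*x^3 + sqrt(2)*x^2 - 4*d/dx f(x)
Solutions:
 f(x) = C1 + k*x/4 - x^4/8 + sqrt(2)*x^3/12


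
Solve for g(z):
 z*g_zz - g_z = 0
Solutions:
 g(z) = C1 + C2*z^2


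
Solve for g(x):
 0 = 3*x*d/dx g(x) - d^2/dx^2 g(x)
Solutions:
 g(x) = C1 + C2*erfi(sqrt(6)*x/2)


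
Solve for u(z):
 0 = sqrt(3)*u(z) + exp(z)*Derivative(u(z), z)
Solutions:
 u(z) = C1*exp(sqrt(3)*exp(-z))


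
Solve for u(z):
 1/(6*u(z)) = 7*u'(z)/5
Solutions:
 u(z) = -sqrt(C1 + 105*z)/21
 u(z) = sqrt(C1 + 105*z)/21


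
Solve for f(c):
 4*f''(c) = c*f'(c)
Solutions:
 f(c) = C1 + C2*erfi(sqrt(2)*c/4)


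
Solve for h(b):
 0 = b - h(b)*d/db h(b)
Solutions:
 h(b) = -sqrt(C1 + b^2)
 h(b) = sqrt(C1 + b^2)


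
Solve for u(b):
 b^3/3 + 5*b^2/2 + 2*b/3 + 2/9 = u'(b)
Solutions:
 u(b) = C1 + b^4/12 + 5*b^3/6 + b^2/3 + 2*b/9


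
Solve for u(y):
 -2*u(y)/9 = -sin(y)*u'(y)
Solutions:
 u(y) = C1*(cos(y) - 1)^(1/9)/(cos(y) + 1)^(1/9)


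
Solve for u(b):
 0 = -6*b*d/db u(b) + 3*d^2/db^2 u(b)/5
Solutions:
 u(b) = C1 + C2*erfi(sqrt(5)*b)


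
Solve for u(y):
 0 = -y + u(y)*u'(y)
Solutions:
 u(y) = -sqrt(C1 + y^2)
 u(y) = sqrt(C1 + y^2)


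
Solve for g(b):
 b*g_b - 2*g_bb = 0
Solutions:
 g(b) = C1 + C2*erfi(b/2)


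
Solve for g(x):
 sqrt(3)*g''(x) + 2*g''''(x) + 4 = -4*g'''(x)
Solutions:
 g(x) = C1 + C2*x + C3*exp(x*(-1 + sqrt(2)*sqrt(2 - sqrt(3))/2)) + C4*exp(-x*(sqrt(2)*sqrt(2 - sqrt(3))/2 + 1)) - 2*sqrt(3)*x^2/3


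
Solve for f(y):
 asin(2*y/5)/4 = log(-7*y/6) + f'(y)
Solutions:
 f(y) = C1 - y*log(-y) + y*asin(2*y/5)/4 - y*log(7) + y + y*log(6) + sqrt(25 - 4*y^2)/8


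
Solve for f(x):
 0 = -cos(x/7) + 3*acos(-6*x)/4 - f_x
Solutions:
 f(x) = C1 + 3*x*acos(-6*x)/4 + sqrt(1 - 36*x^2)/8 - 7*sin(x/7)


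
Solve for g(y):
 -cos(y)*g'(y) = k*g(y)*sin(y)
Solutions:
 g(y) = C1*exp(k*log(cos(y)))


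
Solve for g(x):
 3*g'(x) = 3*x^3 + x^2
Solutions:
 g(x) = C1 + x^4/4 + x^3/9


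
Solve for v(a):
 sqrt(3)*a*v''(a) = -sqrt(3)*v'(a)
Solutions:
 v(a) = C1 + C2*log(a)


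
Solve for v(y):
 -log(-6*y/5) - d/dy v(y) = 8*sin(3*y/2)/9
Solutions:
 v(y) = C1 - y*log(-y) - y*log(6) + y + y*log(5) + 16*cos(3*y/2)/27


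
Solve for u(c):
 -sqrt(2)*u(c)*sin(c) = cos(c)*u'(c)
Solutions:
 u(c) = C1*cos(c)^(sqrt(2))


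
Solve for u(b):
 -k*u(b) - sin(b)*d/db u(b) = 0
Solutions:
 u(b) = C1*exp(k*(-log(cos(b) - 1) + log(cos(b) + 1))/2)


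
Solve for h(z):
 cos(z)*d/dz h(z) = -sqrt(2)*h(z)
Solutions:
 h(z) = C1*(sin(z) - 1)^(sqrt(2)/2)/(sin(z) + 1)^(sqrt(2)/2)


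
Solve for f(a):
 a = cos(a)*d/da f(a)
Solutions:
 f(a) = C1 + Integral(a/cos(a), a)


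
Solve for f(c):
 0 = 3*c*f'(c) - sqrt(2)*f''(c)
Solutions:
 f(c) = C1 + C2*erfi(2^(1/4)*sqrt(3)*c/2)


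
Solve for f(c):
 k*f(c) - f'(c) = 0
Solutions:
 f(c) = C1*exp(c*k)


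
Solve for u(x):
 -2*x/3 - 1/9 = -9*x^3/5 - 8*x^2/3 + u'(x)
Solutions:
 u(x) = C1 + 9*x^4/20 + 8*x^3/9 - x^2/3 - x/9


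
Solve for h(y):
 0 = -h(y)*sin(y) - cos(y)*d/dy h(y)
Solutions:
 h(y) = C1*cos(y)


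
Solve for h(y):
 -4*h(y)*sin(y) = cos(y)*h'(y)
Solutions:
 h(y) = C1*cos(y)^4


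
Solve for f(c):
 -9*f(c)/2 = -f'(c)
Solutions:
 f(c) = C1*exp(9*c/2)


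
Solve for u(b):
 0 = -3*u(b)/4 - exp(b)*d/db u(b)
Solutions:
 u(b) = C1*exp(3*exp(-b)/4)


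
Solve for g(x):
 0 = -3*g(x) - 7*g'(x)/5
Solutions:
 g(x) = C1*exp(-15*x/7)


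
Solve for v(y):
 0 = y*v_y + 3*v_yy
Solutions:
 v(y) = C1 + C2*erf(sqrt(6)*y/6)


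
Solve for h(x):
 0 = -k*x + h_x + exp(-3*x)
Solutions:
 h(x) = C1 + k*x^2/2 + exp(-3*x)/3


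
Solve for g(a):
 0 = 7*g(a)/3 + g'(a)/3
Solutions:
 g(a) = C1*exp(-7*a)


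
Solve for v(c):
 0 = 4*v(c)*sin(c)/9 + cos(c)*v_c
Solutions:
 v(c) = C1*cos(c)^(4/9)


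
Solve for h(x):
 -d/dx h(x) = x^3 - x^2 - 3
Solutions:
 h(x) = C1 - x^4/4 + x^3/3 + 3*x


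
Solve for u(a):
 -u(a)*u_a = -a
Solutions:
 u(a) = -sqrt(C1 + a^2)
 u(a) = sqrt(C1 + a^2)


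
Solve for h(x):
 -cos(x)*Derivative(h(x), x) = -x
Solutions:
 h(x) = C1 + Integral(x/cos(x), x)


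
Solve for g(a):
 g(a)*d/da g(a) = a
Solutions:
 g(a) = -sqrt(C1 + a^2)
 g(a) = sqrt(C1 + a^2)


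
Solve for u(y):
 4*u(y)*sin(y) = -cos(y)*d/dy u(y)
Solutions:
 u(y) = C1*cos(y)^4


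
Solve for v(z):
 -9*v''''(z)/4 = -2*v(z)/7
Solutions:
 v(z) = C1*exp(-14^(3/4)*sqrt(3)*z/21) + C2*exp(14^(3/4)*sqrt(3)*z/21) + C3*sin(14^(3/4)*sqrt(3)*z/21) + C4*cos(14^(3/4)*sqrt(3)*z/21)


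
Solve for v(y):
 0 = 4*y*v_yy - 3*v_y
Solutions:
 v(y) = C1 + C2*y^(7/4)


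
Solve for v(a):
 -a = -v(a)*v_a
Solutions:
 v(a) = -sqrt(C1 + a^2)
 v(a) = sqrt(C1 + a^2)


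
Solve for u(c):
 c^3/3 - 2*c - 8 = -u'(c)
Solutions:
 u(c) = C1 - c^4/12 + c^2 + 8*c


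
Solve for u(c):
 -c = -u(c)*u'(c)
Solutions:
 u(c) = -sqrt(C1 + c^2)
 u(c) = sqrt(C1 + c^2)


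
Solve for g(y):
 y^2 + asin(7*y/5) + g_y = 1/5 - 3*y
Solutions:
 g(y) = C1 - y^3/3 - 3*y^2/2 - y*asin(7*y/5) + y/5 - sqrt(25 - 49*y^2)/7


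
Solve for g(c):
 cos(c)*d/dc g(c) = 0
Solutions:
 g(c) = C1


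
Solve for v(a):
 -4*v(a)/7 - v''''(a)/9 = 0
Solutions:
 v(a) = (C1*sin(sqrt(3)*7^(3/4)*a/7) + C2*cos(sqrt(3)*7^(3/4)*a/7))*exp(-sqrt(3)*7^(3/4)*a/7) + (C3*sin(sqrt(3)*7^(3/4)*a/7) + C4*cos(sqrt(3)*7^(3/4)*a/7))*exp(sqrt(3)*7^(3/4)*a/7)


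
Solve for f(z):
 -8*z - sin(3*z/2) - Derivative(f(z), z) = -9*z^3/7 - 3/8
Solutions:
 f(z) = C1 + 9*z^4/28 - 4*z^2 + 3*z/8 + 2*cos(3*z/2)/3


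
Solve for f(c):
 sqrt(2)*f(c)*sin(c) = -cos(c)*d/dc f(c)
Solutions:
 f(c) = C1*cos(c)^(sqrt(2))


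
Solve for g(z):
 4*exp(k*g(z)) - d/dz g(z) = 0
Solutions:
 g(z) = Piecewise((log(-1/(C1*k + 4*k*z))/k, Ne(k, 0)), (nan, True))
 g(z) = Piecewise((C1 + 4*z, Eq(k, 0)), (nan, True))


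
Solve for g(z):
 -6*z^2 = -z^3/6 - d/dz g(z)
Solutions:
 g(z) = C1 - z^4/24 + 2*z^3


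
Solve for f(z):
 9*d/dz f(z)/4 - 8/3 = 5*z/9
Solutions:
 f(z) = C1 + 10*z^2/81 + 32*z/27


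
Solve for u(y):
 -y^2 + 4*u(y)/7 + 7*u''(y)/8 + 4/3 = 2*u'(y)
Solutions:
 u(y) = C1*exp(4*y*(2 - sqrt(2))/7) + C2*exp(4*y*(sqrt(2) + 2)/7) + 7*y^2/4 + 49*y/4 + 6755/192


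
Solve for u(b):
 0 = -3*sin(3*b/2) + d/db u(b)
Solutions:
 u(b) = C1 - 2*cos(3*b/2)


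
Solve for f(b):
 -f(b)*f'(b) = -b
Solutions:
 f(b) = -sqrt(C1 + b^2)
 f(b) = sqrt(C1 + b^2)


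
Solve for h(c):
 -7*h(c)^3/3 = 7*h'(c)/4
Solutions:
 h(c) = -sqrt(6)*sqrt(-1/(C1 - 4*c))/2
 h(c) = sqrt(6)*sqrt(-1/(C1 - 4*c))/2


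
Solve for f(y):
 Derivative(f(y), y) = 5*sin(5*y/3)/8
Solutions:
 f(y) = C1 - 3*cos(5*y/3)/8


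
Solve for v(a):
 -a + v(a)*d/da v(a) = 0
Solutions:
 v(a) = -sqrt(C1 + a^2)
 v(a) = sqrt(C1 + a^2)


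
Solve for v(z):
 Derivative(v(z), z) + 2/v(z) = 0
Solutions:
 v(z) = -sqrt(C1 - 4*z)
 v(z) = sqrt(C1 - 4*z)


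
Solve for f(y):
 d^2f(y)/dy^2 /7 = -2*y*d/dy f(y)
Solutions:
 f(y) = C1 + C2*erf(sqrt(7)*y)


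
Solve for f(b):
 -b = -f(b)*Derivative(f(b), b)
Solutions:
 f(b) = -sqrt(C1 + b^2)
 f(b) = sqrt(C1 + b^2)


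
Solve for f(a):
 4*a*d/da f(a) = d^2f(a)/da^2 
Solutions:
 f(a) = C1 + C2*erfi(sqrt(2)*a)


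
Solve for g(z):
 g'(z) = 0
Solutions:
 g(z) = C1


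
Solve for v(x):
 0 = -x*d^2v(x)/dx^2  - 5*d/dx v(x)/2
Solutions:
 v(x) = C1 + C2/x^(3/2)


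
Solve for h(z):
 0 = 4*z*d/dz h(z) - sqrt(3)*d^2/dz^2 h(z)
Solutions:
 h(z) = C1 + C2*erfi(sqrt(2)*3^(3/4)*z/3)


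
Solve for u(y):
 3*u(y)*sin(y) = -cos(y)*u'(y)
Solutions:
 u(y) = C1*cos(y)^3


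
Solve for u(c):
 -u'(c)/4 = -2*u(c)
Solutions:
 u(c) = C1*exp(8*c)


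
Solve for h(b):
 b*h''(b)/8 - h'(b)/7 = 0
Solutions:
 h(b) = C1 + C2*b^(15/7)


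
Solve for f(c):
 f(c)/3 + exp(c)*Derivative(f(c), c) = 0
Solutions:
 f(c) = C1*exp(exp(-c)/3)


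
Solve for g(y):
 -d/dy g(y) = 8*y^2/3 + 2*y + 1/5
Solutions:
 g(y) = C1 - 8*y^3/9 - y^2 - y/5


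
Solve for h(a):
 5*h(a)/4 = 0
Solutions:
 h(a) = 0


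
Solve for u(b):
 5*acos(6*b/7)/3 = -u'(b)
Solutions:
 u(b) = C1 - 5*b*acos(6*b/7)/3 + 5*sqrt(49 - 36*b^2)/18


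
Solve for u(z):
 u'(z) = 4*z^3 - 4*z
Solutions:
 u(z) = C1 + z^4 - 2*z^2


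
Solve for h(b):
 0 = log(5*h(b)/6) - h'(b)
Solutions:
 -Integral(1/(log(_y) - log(6) + log(5)), (_y, h(b))) = C1 - b


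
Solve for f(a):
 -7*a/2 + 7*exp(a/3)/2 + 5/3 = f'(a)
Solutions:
 f(a) = C1 - 7*a^2/4 + 5*a/3 + 21*exp(a/3)/2


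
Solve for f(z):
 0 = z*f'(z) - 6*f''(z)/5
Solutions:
 f(z) = C1 + C2*erfi(sqrt(15)*z/6)


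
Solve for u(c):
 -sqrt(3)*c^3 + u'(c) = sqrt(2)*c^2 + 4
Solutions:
 u(c) = C1 + sqrt(3)*c^4/4 + sqrt(2)*c^3/3 + 4*c


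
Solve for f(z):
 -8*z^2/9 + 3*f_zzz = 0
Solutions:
 f(z) = C1 + C2*z + C3*z^2 + 2*z^5/405


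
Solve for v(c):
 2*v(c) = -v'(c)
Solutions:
 v(c) = C1*exp(-2*c)


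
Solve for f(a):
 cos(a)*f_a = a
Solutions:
 f(a) = C1 + Integral(a/cos(a), a)


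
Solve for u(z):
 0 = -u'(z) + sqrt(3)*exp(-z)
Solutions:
 u(z) = C1 - sqrt(3)*exp(-z)


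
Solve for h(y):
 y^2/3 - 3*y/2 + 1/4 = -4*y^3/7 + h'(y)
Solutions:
 h(y) = C1 + y^4/7 + y^3/9 - 3*y^2/4 + y/4


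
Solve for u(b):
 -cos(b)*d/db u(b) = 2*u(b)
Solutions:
 u(b) = C1*(sin(b) - 1)/(sin(b) + 1)


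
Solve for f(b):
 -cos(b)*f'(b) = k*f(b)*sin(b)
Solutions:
 f(b) = C1*exp(k*log(cos(b)))


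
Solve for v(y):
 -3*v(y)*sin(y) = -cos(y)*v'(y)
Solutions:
 v(y) = C1/cos(y)^3


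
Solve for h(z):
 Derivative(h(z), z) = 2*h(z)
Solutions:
 h(z) = C1*exp(2*z)


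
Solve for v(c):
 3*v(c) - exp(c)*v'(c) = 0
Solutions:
 v(c) = C1*exp(-3*exp(-c))


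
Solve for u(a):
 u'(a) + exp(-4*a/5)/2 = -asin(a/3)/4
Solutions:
 u(a) = C1 - a*asin(a/3)/4 - sqrt(9 - a^2)/4 + 5*exp(-4*a/5)/8


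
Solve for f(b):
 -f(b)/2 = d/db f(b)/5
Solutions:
 f(b) = C1*exp(-5*b/2)


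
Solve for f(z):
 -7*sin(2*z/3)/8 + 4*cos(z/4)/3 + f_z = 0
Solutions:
 f(z) = C1 - 16*sin(z/4)/3 - 21*cos(2*z/3)/16


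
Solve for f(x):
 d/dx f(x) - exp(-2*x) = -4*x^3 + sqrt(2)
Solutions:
 f(x) = C1 - x^4 + sqrt(2)*x - exp(-2*x)/2


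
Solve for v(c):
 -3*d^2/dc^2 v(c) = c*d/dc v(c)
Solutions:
 v(c) = C1 + C2*erf(sqrt(6)*c/6)


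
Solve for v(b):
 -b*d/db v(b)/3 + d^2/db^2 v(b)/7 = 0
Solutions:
 v(b) = C1 + C2*erfi(sqrt(42)*b/6)


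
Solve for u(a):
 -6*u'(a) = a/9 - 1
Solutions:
 u(a) = C1 - a^2/108 + a/6


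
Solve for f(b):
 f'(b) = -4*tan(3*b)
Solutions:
 f(b) = C1 + 4*log(cos(3*b))/3


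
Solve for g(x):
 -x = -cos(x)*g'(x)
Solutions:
 g(x) = C1 + Integral(x/cos(x), x)


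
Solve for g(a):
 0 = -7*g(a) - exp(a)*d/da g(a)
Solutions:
 g(a) = C1*exp(7*exp(-a))


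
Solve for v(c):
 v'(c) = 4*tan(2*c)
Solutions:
 v(c) = C1 - 2*log(cos(2*c))


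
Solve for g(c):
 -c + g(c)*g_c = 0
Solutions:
 g(c) = -sqrt(C1 + c^2)
 g(c) = sqrt(C1 + c^2)


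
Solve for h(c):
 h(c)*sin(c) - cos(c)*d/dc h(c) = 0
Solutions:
 h(c) = C1/cos(c)


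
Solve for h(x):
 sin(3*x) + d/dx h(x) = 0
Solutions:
 h(x) = C1 + cos(3*x)/3


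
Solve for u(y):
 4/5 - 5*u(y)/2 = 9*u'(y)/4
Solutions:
 u(y) = C1*exp(-10*y/9) + 8/25


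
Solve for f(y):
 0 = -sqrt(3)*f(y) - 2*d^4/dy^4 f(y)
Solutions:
 f(y) = (C1*sin(2^(1/4)*3^(1/8)*y/2) + C2*cos(2^(1/4)*3^(1/8)*y/2))*exp(-2^(1/4)*3^(1/8)*y/2) + (C3*sin(2^(1/4)*3^(1/8)*y/2) + C4*cos(2^(1/4)*3^(1/8)*y/2))*exp(2^(1/4)*3^(1/8)*y/2)


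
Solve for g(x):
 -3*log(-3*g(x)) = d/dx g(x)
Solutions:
 Integral(1/(log(-_y) + log(3)), (_y, g(x)))/3 = C1 - x


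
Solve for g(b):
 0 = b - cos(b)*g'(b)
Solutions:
 g(b) = C1 + Integral(b/cos(b), b)


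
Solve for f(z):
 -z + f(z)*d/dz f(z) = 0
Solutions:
 f(z) = -sqrt(C1 + z^2)
 f(z) = sqrt(C1 + z^2)


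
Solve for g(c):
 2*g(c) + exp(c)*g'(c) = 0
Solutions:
 g(c) = C1*exp(2*exp(-c))


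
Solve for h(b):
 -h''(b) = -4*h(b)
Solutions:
 h(b) = C1*exp(-2*b) + C2*exp(2*b)


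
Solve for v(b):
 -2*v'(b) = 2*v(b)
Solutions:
 v(b) = C1*exp(-b)


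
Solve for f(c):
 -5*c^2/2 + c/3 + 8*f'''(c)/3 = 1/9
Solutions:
 f(c) = C1 + C2*c + C3*c^2 + c^5/64 - c^4/192 + c^3/144


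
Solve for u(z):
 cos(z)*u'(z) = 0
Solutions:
 u(z) = C1


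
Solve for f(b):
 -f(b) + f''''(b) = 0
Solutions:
 f(b) = C1*exp(-b) + C2*exp(b) + C3*sin(b) + C4*cos(b)


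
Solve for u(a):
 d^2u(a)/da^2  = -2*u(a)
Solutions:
 u(a) = C1*sin(sqrt(2)*a) + C2*cos(sqrt(2)*a)


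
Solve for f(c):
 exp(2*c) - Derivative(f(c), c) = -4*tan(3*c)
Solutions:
 f(c) = C1 + exp(2*c)/2 - 4*log(cos(3*c))/3


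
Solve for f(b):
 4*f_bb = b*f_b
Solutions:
 f(b) = C1 + C2*erfi(sqrt(2)*b/4)


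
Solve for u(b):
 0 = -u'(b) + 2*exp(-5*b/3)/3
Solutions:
 u(b) = C1 - 2*exp(-5*b/3)/5


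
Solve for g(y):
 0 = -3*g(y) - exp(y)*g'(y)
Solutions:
 g(y) = C1*exp(3*exp(-y))


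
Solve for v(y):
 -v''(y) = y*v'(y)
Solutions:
 v(y) = C1 + C2*erf(sqrt(2)*y/2)


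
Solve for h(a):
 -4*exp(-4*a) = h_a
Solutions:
 h(a) = C1 + exp(-4*a)


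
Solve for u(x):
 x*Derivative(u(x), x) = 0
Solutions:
 u(x) = C1


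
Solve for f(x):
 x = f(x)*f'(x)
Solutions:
 f(x) = -sqrt(C1 + x^2)
 f(x) = sqrt(C1 + x^2)


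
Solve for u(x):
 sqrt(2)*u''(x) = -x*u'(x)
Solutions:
 u(x) = C1 + C2*erf(2^(1/4)*x/2)


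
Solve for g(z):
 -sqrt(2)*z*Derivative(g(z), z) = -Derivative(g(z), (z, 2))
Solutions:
 g(z) = C1 + C2*erfi(2^(3/4)*z/2)


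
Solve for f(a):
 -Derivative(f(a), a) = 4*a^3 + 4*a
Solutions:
 f(a) = C1 - a^4 - 2*a^2


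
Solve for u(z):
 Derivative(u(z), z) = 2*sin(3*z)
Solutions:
 u(z) = C1 - 2*cos(3*z)/3


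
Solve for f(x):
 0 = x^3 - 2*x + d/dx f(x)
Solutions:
 f(x) = C1 - x^4/4 + x^2


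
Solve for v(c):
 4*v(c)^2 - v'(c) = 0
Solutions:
 v(c) = -1/(C1 + 4*c)


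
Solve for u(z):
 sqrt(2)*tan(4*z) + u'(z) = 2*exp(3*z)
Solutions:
 u(z) = C1 + 2*exp(3*z)/3 + sqrt(2)*log(cos(4*z))/4


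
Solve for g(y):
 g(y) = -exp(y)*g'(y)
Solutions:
 g(y) = C1*exp(exp(-y))


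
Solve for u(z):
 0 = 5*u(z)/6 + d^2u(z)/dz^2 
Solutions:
 u(z) = C1*sin(sqrt(30)*z/6) + C2*cos(sqrt(30)*z/6)


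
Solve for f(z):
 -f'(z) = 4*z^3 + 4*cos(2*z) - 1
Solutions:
 f(z) = C1 - z^4 + z - 2*sin(2*z)


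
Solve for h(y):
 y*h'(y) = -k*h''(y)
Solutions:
 h(y) = C1 + C2*sqrt(k)*erf(sqrt(2)*y*sqrt(1/k)/2)


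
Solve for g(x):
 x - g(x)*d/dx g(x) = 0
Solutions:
 g(x) = -sqrt(C1 + x^2)
 g(x) = sqrt(C1 + x^2)


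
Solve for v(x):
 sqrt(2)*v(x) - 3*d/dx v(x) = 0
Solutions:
 v(x) = C1*exp(sqrt(2)*x/3)


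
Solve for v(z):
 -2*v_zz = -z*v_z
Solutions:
 v(z) = C1 + C2*erfi(z/2)


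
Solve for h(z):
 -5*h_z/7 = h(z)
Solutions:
 h(z) = C1*exp(-7*z/5)


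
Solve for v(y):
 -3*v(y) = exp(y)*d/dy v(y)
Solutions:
 v(y) = C1*exp(3*exp(-y))


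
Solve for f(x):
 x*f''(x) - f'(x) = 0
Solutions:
 f(x) = C1 + C2*x^2


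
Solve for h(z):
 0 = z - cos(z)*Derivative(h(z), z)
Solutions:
 h(z) = C1 + Integral(z/cos(z), z)


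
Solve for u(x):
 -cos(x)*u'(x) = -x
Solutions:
 u(x) = C1 + Integral(x/cos(x), x)


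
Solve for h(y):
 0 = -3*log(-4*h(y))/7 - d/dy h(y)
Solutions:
 7*Integral(1/(log(-_y) + 2*log(2)), (_y, h(y)))/3 = C1 - y


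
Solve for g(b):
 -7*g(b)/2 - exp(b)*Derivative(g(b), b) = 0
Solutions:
 g(b) = C1*exp(7*exp(-b)/2)


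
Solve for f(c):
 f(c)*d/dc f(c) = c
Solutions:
 f(c) = -sqrt(C1 + c^2)
 f(c) = sqrt(C1 + c^2)


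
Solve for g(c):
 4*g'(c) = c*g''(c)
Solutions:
 g(c) = C1 + C2*c^5


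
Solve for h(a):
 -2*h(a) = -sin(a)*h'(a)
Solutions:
 h(a) = C1*(cos(a) - 1)/(cos(a) + 1)


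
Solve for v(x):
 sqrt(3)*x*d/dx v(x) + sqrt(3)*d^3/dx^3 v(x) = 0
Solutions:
 v(x) = C1 + Integral(C2*airyai(-x) + C3*airybi(-x), x)


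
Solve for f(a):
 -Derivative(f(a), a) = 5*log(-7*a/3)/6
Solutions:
 f(a) = C1 - 5*a*log(-a)/6 + 5*a*(-log(7) + 1 + log(3))/6


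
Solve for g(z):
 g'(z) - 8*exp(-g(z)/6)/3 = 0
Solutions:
 g(z) = 6*log(C1 + 4*z/9)


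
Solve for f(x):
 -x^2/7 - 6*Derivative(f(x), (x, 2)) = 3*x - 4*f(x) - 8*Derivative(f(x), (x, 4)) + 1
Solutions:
 f(x) = x^2/28 + 3*x/4 + (C1*sin(2^(3/4)*x*sin(atan(sqrt(23)/3)/2)/2) + C2*cos(2^(3/4)*x*sin(atan(sqrt(23)/3)/2)/2))*exp(-2^(3/4)*x*cos(atan(sqrt(23)/3)/2)/2) + (C3*sin(2^(3/4)*x*sin(atan(sqrt(23)/3)/2)/2) + C4*cos(2^(3/4)*x*sin(atan(sqrt(23)/3)/2)/2))*exp(2^(3/4)*x*cos(atan(sqrt(23)/3)/2)/2) + 5/14


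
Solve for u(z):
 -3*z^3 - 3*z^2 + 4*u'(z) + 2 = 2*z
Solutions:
 u(z) = C1 + 3*z^4/16 + z^3/4 + z^2/4 - z/2


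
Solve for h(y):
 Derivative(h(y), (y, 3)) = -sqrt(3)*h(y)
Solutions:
 h(y) = C3*exp(-3^(1/6)*y) + (C1*sin(3^(2/3)*y/2) + C2*cos(3^(2/3)*y/2))*exp(3^(1/6)*y/2)


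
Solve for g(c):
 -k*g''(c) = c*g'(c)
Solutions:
 g(c) = C1 + C2*sqrt(k)*erf(sqrt(2)*c*sqrt(1/k)/2)


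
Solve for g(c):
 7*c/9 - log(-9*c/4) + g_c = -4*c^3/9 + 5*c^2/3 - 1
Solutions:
 g(c) = C1 - c^4/9 + 5*c^3/9 - 7*c^2/18 + c*log(-c) + 2*c*(-1 - log(2) + log(3))


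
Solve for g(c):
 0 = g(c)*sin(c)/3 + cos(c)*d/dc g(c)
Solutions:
 g(c) = C1*cos(c)^(1/3)


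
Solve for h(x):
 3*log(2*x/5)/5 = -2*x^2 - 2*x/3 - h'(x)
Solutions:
 h(x) = C1 - 2*x^3/3 - x^2/3 - 3*x*log(x)/5 - 3*x*log(2)/5 + 3*x/5 + 3*x*log(5)/5


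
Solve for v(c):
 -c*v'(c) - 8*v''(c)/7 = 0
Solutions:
 v(c) = C1 + C2*erf(sqrt(7)*c/4)


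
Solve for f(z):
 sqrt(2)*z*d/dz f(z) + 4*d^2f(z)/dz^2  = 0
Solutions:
 f(z) = C1 + C2*erf(2^(3/4)*z/4)


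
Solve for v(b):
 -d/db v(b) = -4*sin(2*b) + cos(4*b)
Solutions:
 v(b) = C1 - sin(4*b)/4 - 2*cos(2*b)


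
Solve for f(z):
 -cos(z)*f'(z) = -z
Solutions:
 f(z) = C1 + Integral(z/cos(z), z)


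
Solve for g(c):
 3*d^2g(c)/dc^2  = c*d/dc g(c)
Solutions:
 g(c) = C1 + C2*erfi(sqrt(6)*c/6)


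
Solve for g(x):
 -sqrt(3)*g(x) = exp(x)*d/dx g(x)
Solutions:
 g(x) = C1*exp(sqrt(3)*exp(-x))


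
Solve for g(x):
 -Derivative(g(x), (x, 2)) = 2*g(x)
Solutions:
 g(x) = C1*sin(sqrt(2)*x) + C2*cos(sqrt(2)*x)


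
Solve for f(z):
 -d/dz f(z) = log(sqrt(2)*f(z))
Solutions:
 2*Integral(1/(2*log(_y) + log(2)), (_y, f(z))) = C1 - z


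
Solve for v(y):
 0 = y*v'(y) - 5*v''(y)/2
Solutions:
 v(y) = C1 + C2*erfi(sqrt(5)*y/5)


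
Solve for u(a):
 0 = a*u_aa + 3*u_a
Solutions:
 u(a) = C1 + C2/a^2


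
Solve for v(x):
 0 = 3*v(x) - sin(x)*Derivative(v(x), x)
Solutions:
 v(x) = C1*(cos(x) - 1)^(3/2)/(cos(x) + 1)^(3/2)


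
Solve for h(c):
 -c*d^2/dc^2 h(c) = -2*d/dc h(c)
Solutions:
 h(c) = C1 + C2*c^3


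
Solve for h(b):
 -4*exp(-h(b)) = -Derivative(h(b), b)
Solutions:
 h(b) = log(C1 + 4*b)


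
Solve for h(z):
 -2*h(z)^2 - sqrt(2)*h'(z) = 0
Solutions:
 h(z) = 1/(C1 + sqrt(2)*z)


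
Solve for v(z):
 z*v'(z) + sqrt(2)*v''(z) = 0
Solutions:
 v(z) = C1 + C2*erf(2^(1/4)*z/2)


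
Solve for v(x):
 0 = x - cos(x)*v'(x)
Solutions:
 v(x) = C1 + Integral(x/cos(x), x)


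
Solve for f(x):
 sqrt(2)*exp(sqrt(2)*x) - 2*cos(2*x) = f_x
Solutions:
 f(x) = C1 + exp(sqrt(2)*x) - sin(2*x)


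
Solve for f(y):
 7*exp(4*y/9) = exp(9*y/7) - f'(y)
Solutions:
 f(y) = C1 - 63*exp(4*y/9)/4 + 7*exp(9*y/7)/9


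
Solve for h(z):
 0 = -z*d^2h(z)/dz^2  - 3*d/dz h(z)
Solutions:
 h(z) = C1 + C2/z^2


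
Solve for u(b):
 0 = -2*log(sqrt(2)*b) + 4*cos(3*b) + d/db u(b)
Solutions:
 u(b) = C1 + 2*b*log(b) - 2*b + b*log(2) - 4*sin(3*b)/3


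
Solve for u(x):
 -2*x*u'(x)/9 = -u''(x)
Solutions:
 u(x) = C1 + C2*erfi(x/3)


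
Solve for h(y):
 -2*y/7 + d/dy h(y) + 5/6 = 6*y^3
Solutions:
 h(y) = C1 + 3*y^4/2 + y^2/7 - 5*y/6


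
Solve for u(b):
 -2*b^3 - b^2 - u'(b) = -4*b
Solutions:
 u(b) = C1 - b^4/2 - b^3/3 + 2*b^2


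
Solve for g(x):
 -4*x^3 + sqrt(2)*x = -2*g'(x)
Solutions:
 g(x) = C1 + x^4/2 - sqrt(2)*x^2/4


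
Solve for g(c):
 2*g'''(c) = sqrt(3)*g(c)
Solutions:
 g(c) = C3*exp(2^(2/3)*3^(1/6)*c/2) + (C1*sin(6^(2/3)*c/4) + C2*cos(6^(2/3)*c/4))*exp(-2^(2/3)*3^(1/6)*c/4)


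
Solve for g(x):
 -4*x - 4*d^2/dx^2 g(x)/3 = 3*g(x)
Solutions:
 g(x) = C1*sin(3*x/2) + C2*cos(3*x/2) - 4*x/3


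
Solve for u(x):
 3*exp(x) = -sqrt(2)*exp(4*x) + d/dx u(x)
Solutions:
 u(x) = C1 + sqrt(2)*exp(4*x)/4 + 3*exp(x)


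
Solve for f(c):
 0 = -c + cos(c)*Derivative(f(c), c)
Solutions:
 f(c) = C1 + Integral(c/cos(c), c)


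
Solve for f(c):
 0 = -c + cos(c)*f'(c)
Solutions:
 f(c) = C1 + Integral(c/cos(c), c)


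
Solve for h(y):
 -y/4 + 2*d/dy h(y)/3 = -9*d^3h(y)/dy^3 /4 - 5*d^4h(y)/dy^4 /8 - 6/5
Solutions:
 h(y) = C1 + C2*exp(y*(-18 + 27*3^(1/3)/(5*sqrt(187) + 106)^(1/3) + 3^(2/3)*(5*sqrt(187) + 106)^(1/3))/15)*sin(3^(1/6)*y*(-(5*sqrt(187) + 106)^(1/3) + 9*3^(2/3)/(5*sqrt(187) + 106)^(1/3))/5) + C3*exp(y*(-18 + 27*3^(1/3)/(5*sqrt(187) + 106)^(1/3) + 3^(2/3)*(5*sqrt(187) + 106)^(1/3))/15)*cos(3^(1/6)*y*(-(5*sqrt(187) + 106)^(1/3) + 9*3^(2/3)/(5*sqrt(187) + 106)^(1/3))/5) + C4*exp(-2*y*(27*3^(1/3)/(5*sqrt(187) + 106)^(1/3) + 9 + 3^(2/3)*(5*sqrt(187) + 106)^(1/3))/15) + 3*y^2/16 - 9*y/5


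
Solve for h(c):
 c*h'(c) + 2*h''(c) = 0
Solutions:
 h(c) = C1 + C2*erf(c/2)


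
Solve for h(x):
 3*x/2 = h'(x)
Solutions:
 h(x) = C1 + 3*x^2/4


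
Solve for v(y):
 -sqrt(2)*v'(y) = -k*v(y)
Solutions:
 v(y) = C1*exp(sqrt(2)*k*y/2)


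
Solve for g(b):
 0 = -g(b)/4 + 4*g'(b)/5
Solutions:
 g(b) = C1*exp(5*b/16)


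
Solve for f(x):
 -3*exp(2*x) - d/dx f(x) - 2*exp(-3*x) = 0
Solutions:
 f(x) = C1 - 3*exp(2*x)/2 + 2*exp(-3*x)/3


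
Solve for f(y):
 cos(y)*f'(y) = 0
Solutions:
 f(y) = C1


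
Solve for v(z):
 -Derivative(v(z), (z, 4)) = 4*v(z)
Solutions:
 v(z) = (C1*sin(z) + C2*cos(z))*exp(-z) + (C3*sin(z) + C4*cos(z))*exp(z)


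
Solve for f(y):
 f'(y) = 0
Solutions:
 f(y) = C1


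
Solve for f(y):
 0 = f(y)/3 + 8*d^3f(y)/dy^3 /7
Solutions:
 f(y) = C3*exp(-3^(2/3)*7^(1/3)*y/6) + (C1*sin(3^(1/6)*7^(1/3)*y/4) + C2*cos(3^(1/6)*7^(1/3)*y/4))*exp(3^(2/3)*7^(1/3)*y/12)


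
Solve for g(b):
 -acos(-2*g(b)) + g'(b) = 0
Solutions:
 Integral(1/acos(-2*_y), (_y, g(b))) = C1 + b


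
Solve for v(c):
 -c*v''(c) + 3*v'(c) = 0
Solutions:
 v(c) = C1 + C2*c^4


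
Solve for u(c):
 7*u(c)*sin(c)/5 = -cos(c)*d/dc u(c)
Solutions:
 u(c) = C1*cos(c)^(7/5)


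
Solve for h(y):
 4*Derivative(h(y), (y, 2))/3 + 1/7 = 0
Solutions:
 h(y) = C1 + C2*y - 3*y^2/56


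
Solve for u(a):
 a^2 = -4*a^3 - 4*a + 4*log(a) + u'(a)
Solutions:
 u(a) = C1 + a^4 + a^3/3 + 2*a^2 - 4*a*log(a) + 4*a


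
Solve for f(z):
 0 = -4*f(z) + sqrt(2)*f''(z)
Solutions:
 f(z) = C1*exp(-2^(3/4)*z) + C2*exp(2^(3/4)*z)


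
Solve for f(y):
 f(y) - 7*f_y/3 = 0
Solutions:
 f(y) = C1*exp(3*y/7)


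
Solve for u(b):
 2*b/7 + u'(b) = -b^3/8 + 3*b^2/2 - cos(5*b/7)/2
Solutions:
 u(b) = C1 - b^4/32 + b^3/2 - b^2/7 - 7*sin(5*b/7)/10


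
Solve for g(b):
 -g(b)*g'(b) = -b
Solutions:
 g(b) = -sqrt(C1 + b^2)
 g(b) = sqrt(C1 + b^2)


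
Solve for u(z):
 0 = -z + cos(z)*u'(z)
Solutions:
 u(z) = C1 + Integral(z/cos(z), z)


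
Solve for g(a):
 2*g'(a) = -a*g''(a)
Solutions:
 g(a) = C1 + C2/a


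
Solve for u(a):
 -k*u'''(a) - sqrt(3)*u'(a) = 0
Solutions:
 u(a) = C1 + C2*exp(-3^(1/4)*a*sqrt(-1/k)) + C3*exp(3^(1/4)*a*sqrt(-1/k))


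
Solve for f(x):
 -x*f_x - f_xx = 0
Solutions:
 f(x) = C1 + C2*erf(sqrt(2)*x/2)


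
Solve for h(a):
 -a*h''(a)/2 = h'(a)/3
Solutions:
 h(a) = C1 + C2*a^(1/3)


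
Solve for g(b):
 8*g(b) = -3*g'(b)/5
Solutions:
 g(b) = C1*exp(-40*b/3)


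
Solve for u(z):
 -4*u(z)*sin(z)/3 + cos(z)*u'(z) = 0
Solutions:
 u(z) = C1/cos(z)^(4/3)


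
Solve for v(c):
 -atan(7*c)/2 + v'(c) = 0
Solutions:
 v(c) = C1 + c*atan(7*c)/2 - log(49*c^2 + 1)/28


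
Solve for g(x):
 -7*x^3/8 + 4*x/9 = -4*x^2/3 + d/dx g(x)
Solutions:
 g(x) = C1 - 7*x^4/32 + 4*x^3/9 + 2*x^2/9


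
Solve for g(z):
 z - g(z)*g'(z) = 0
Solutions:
 g(z) = -sqrt(C1 + z^2)
 g(z) = sqrt(C1 + z^2)


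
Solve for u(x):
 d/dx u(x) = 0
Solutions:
 u(x) = C1


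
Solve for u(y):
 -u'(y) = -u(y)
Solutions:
 u(y) = C1*exp(y)


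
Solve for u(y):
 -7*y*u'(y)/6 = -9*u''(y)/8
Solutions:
 u(y) = C1 + C2*erfi(sqrt(42)*y/9)


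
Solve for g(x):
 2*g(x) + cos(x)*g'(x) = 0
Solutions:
 g(x) = C1*(sin(x) - 1)/(sin(x) + 1)


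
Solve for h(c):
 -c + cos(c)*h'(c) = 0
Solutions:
 h(c) = C1 + Integral(c/cos(c), c)


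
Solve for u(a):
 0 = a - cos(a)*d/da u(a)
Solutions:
 u(a) = C1 + Integral(a/cos(a), a)


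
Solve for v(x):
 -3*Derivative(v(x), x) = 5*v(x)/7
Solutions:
 v(x) = C1*exp(-5*x/21)


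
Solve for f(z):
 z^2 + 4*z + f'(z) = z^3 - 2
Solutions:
 f(z) = C1 + z^4/4 - z^3/3 - 2*z^2 - 2*z


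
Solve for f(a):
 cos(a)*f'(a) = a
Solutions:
 f(a) = C1 + Integral(a/cos(a), a)


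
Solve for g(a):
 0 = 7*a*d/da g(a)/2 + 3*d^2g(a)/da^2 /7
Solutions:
 g(a) = C1 + C2*erf(7*sqrt(3)*a/6)


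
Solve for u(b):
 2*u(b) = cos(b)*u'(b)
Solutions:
 u(b) = C1*(sin(b) + 1)/(sin(b) - 1)


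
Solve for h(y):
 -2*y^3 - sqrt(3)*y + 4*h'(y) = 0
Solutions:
 h(y) = C1 + y^4/8 + sqrt(3)*y^2/8


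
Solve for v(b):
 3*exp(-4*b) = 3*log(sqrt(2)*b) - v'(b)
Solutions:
 v(b) = C1 + 3*b*log(b) + b*(-3 + 3*log(2)/2) + 3*exp(-4*b)/4


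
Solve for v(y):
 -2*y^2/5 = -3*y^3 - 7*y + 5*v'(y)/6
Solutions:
 v(y) = C1 + 9*y^4/10 - 4*y^3/25 + 21*y^2/5


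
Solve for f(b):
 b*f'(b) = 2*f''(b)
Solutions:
 f(b) = C1 + C2*erfi(b/2)


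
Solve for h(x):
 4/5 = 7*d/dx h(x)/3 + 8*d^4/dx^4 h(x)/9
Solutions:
 h(x) = C1 + C4*exp(-21^(1/3)*x/2) + 12*x/35 + (C2*sin(3^(5/6)*7^(1/3)*x/4) + C3*cos(3^(5/6)*7^(1/3)*x/4))*exp(21^(1/3)*x/4)


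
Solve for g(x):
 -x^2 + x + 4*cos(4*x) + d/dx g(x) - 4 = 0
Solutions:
 g(x) = C1 + x^3/3 - x^2/2 + 4*x - sin(4*x)


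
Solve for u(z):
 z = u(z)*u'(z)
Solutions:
 u(z) = -sqrt(C1 + z^2)
 u(z) = sqrt(C1 + z^2)


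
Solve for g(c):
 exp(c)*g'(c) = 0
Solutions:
 g(c) = C1


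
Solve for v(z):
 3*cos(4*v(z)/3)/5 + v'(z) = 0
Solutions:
 3*z/5 - 3*log(sin(4*v(z)/3) - 1)/8 + 3*log(sin(4*v(z)/3) + 1)/8 = C1


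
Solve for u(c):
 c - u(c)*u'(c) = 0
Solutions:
 u(c) = -sqrt(C1 + c^2)
 u(c) = sqrt(C1 + c^2)


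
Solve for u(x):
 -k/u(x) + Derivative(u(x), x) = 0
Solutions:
 u(x) = -sqrt(C1 + 2*k*x)
 u(x) = sqrt(C1 + 2*k*x)


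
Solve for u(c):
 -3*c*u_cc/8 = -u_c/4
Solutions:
 u(c) = C1 + C2*c^(5/3)


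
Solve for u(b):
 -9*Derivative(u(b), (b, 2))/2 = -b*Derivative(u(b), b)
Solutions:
 u(b) = C1 + C2*erfi(b/3)


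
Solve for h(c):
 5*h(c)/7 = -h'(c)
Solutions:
 h(c) = C1*exp(-5*c/7)


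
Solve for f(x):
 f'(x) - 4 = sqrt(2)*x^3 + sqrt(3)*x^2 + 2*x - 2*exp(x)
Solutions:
 f(x) = C1 + sqrt(2)*x^4/4 + sqrt(3)*x^3/3 + x^2 + 4*x - 2*exp(x)


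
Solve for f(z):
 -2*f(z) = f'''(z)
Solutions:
 f(z) = C3*exp(-2^(1/3)*z) + (C1*sin(2^(1/3)*sqrt(3)*z/2) + C2*cos(2^(1/3)*sqrt(3)*z/2))*exp(2^(1/3)*z/2)


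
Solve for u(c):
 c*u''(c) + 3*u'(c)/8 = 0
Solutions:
 u(c) = C1 + C2*c^(5/8)


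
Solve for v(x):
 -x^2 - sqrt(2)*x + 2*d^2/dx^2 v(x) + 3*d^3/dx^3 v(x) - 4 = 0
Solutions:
 v(x) = C1 + C2*x + C3*exp(-2*x/3) + x^4/24 + x^3*(-3 + sqrt(2))/12 + x^2*(17 - 3*sqrt(2))/8


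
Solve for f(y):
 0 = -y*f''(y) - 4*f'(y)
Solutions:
 f(y) = C1 + C2/y^3


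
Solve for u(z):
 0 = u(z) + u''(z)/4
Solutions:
 u(z) = C1*sin(2*z) + C2*cos(2*z)


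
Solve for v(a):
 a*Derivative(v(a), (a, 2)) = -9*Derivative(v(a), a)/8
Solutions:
 v(a) = C1 + C2/a^(1/8)


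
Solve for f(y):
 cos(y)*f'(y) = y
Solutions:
 f(y) = C1 + Integral(y/cos(y), y)


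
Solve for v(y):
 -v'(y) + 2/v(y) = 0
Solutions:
 v(y) = -sqrt(C1 + 4*y)
 v(y) = sqrt(C1 + 4*y)


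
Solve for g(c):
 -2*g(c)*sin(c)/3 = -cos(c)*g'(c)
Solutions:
 g(c) = C1/cos(c)^(2/3)


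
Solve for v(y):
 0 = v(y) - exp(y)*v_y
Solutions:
 v(y) = C1*exp(-exp(-y))


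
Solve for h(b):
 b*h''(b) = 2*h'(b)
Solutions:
 h(b) = C1 + C2*b^3


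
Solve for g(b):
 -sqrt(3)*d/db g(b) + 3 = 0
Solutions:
 g(b) = C1 + sqrt(3)*b


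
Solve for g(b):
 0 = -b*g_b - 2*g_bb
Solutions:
 g(b) = C1 + C2*erf(b/2)


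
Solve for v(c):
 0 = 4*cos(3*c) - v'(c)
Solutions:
 v(c) = C1 + 4*sin(3*c)/3


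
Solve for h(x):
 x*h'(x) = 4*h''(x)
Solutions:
 h(x) = C1 + C2*erfi(sqrt(2)*x/4)


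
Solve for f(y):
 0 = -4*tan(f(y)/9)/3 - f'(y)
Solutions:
 f(y) = -9*asin(C1*exp(-4*y/27)) + 9*pi
 f(y) = 9*asin(C1*exp(-4*y/27))


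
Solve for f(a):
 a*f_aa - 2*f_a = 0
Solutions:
 f(a) = C1 + C2*a^3


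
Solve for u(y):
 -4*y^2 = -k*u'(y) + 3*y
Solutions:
 u(y) = C1 + 4*y^3/(3*k) + 3*y^2/(2*k)


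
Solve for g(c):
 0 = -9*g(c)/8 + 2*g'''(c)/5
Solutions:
 g(c) = C3*exp(2^(2/3)*45^(1/3)*c/4) + (C1*sin(3*2^(2/3)*3^(1/6)*5^(1/3)*c/8) + C2*cos(3*2^(2/3)*3^(1/6)*5^(1/3)*c/8))*exp(-2^(2/3)*45^(1/3)*c/8)


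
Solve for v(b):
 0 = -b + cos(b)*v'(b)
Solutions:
 v(b) = C1 + Integral(b/cos(b), b)


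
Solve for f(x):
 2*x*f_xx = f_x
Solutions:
 f(x) = C1 + C2*x^(3/2)


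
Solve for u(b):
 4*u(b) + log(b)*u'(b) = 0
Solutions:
 u(b) = C1*exp(-4*li(b))


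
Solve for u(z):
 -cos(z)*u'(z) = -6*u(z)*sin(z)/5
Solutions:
 u(z) = C1/cos(z)^(6/5)


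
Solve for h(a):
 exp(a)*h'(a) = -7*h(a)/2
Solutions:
 h(a) = C1*exp(7*exp(-a)/2)


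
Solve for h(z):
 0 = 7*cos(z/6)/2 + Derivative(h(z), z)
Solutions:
 h(z) = C1 - 21*sin(z/6)


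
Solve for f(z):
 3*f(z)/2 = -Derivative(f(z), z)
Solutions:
 f(z) = C1*exp(-3*z/2)


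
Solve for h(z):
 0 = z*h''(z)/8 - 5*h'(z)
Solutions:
 h(z) = C1 + C2*z^41


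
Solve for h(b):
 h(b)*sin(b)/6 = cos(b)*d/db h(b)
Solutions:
 h(b) = C1/cos(b)^(1/6)


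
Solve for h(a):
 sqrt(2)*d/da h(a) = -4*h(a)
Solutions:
 h(a) = C1*exp(-2*sqrt(2)*a)


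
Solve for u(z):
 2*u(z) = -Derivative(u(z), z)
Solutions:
 u(z) = C1*exp(-2*z)


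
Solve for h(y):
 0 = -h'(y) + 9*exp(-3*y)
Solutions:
 h(y) = C1 - 3*exp(-3*y)


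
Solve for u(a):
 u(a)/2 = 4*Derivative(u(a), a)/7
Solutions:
 u(a) = C1*exp(7*a/8)


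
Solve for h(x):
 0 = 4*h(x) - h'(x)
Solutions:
 h(x) = C1*exp(4*x)


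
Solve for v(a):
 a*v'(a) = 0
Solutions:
 v(a) = C1


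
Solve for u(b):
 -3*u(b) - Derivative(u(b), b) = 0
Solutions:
 u(b) = C1*exp(-3*b)


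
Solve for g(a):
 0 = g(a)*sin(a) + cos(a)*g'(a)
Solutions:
 g(a) = C1*cos(a)


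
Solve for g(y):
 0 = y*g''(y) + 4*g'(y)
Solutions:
 g(y) = C1 + C2/y^3


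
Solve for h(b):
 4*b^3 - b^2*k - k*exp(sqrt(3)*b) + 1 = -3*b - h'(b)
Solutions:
 h(b) = C1 - b^4 + b^3*k/3 - 3*b^2/2 - b + sqrt(3)*k*exp(sqrt(3)*b)/3


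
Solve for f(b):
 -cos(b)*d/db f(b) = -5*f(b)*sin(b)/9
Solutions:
 f(b) = C1/cos(b)^(5/9)


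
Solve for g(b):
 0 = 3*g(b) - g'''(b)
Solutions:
 g(b) = C3*exp(3^(1/3)*b) + (C1*sin(3^(5/6)*b/2) + C2*cos(3^(5/6)*b/2))*exp(-3^(1/3)*b/2)


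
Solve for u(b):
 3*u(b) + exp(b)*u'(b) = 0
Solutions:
 u(b) = C1*exp(3*exp(-b))


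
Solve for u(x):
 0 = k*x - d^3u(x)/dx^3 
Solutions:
 u(x) = C1 + C2*x + C3*x^2 + k*x^4/24


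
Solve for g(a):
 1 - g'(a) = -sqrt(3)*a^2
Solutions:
 g(a) = C1 + sqrt(3)*a^3/3 + a


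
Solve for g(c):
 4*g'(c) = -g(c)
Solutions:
 g(c) = C1*exp(-c/4)


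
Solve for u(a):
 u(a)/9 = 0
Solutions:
 u(a) = 0


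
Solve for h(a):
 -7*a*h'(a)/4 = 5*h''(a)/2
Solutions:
 h(a) = C1 + C2*erf(sqrt(35)*a/10)


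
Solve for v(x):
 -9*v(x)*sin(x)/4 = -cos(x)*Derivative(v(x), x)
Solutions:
 v(x) = C1/cos(x)^(9/4)


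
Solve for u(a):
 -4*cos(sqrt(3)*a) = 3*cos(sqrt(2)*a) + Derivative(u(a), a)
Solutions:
 u(a) = C1 - 3*sqrt(2)*sin(sqrt(2)*a)/2 - 4*sqrt(3)*sin(sqrt(3)*a)/3


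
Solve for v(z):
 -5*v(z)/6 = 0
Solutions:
 v(z) = 0


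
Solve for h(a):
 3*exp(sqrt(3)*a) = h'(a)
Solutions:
 h(a) = C1 + sqrt(3)*exp(sqrt(3)*a)


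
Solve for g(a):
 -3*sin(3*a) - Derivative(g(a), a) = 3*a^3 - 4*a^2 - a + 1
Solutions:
 g(a) = C1 - 3*a^4/4 + 4*a^3/3 + a^2/2 - a + cos(3*a)


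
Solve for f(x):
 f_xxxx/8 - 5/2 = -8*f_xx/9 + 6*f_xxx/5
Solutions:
 f(x) = C1 + C2*x + C3*exp(8*x*(9 - 2*sqrt(14))/15) + C4*exp(8*x*(2*sqrt(14) + 9)/15) + 45*x^2/32


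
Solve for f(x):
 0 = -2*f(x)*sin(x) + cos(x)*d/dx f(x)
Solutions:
 f(x) = C1/cos(x)^2


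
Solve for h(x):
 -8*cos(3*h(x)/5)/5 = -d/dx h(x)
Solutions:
 -8*x/5 - 5*log(sin(3*h(x)/5) - 1)/6 + 5*log(sin(3*h(x)/5) + 1)/6 = C1


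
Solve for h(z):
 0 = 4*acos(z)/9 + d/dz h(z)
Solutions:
 h(z) = C1 - 4*z*acos(z)/9 + 4*sqrt(1 - z^2)/9


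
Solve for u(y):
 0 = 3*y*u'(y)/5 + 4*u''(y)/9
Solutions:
 u(y) = C1 + C2*erf(3*sqrt(30)*y/20)


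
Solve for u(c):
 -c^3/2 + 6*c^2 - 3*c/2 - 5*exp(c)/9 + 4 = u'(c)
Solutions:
 u(c) = C1 - c^4/8 + 2*c^3 - 3*c^2/4 + 4*c - 5*exp(c)/9


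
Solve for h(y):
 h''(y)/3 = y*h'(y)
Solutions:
 h(y) = C1 + C2*erfi(sqrt(6)*y/2)


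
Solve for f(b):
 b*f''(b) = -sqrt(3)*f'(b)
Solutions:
 f(b) = C1 + C2*b^(1 - sqrt(3))


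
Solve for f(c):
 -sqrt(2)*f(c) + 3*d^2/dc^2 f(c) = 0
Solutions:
 f(c) = C1*exp(-2^(1/4)*sqrt(3)*c/3) + C2*exp(2^(1/4)*sqrt(3)*c/3)


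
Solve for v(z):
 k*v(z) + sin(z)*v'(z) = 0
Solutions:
 v(z) = C1*exp(k*(-log(cos(z) - 1) + log(cos(z) + 1))/2)


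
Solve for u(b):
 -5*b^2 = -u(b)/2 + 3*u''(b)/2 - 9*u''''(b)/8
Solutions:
 u(b) = 10*b^2 + (C1 + C2*b)*exp(-sqrt(6)*b/3) + (C3 + C4*b)*exp(sqrt(6)*b/3) + 60


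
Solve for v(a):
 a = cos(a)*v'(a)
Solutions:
 v(a) = C1 + Integral(a/cos(a), a)


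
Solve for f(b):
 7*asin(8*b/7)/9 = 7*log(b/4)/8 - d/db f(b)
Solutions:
 f(b) = C1 + 7*b*log(b)/8 - 7*b*asin(8*b/7)/9 - 7*b*log(2)/4 - 7*b/8 - 7*sqrt(49 - 64*b^2)/72


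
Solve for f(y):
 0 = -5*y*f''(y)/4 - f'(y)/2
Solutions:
 f(y) = C1 + C2*y^(3/5)


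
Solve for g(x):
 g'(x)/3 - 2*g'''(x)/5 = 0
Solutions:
 g(x) = C1 + C2*exp(-sqrt(30)*x/6) + C3*exp(sqrt(30)*x/6)


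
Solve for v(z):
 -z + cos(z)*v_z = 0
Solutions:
 v(z) = C1 + Integral(z/cos(z), z)


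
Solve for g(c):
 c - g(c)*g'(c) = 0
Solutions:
 g(c) = -sqrt(C1 + c^2)
 g(c) = sqrt(C1 + c^2)


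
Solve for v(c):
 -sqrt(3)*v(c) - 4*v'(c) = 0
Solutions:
 v(c) = C1*exp(-sqrt(3)*c/4)


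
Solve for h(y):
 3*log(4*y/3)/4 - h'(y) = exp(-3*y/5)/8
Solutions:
 h(y) = C1 + 3*y*log(y)/4 + 3*y*(-log(3) - 1 + 2*log(2))/4 + 5*exp(-3*y/5)/24


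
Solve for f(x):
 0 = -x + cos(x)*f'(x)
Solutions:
 f(x) = C1 + Integral(x/cos(x), x)


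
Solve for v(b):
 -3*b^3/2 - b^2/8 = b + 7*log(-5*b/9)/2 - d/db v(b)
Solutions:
 v(b) = C1 + 3*b^4/8 + b^3/24 + b^2/2 + 7*b*log(-b)/2 + b*(-7*log(3) - 7/2 + 7*log(5)/2)


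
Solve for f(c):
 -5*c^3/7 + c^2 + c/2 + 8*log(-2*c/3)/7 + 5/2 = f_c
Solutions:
 f(c) = C1 - 5*c^4/28 + c^3/3 + c^2/4 + 8*c*log(-c)/7 + c*(-16*log(3) + 16*log(2) + 19)/14


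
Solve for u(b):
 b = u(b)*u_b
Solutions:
 u(b) = -sqrt(C1 + b^2)
 u(b) = sqrt(C1 + b^2)


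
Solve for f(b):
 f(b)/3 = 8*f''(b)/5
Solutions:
 f(b) = C1*exp(-sqrt(30)*b/12) + C2*exp(sqrt(30)*b/12)


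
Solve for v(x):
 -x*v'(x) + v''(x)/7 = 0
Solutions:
 v(x) = C1 + C2*erfi(sqrt(14)*x/2)


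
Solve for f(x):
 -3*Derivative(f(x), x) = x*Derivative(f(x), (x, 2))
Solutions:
 f(x) = C1 + C2/x^2


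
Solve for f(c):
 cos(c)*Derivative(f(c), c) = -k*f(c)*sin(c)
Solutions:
 f(c) = C1*exp(k*log(cos(c)))


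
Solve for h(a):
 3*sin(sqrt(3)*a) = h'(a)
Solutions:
 h(a) = C1 - sqrt(3)*cos(sqrt(3)*a)


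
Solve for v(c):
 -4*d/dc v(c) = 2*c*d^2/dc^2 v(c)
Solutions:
 v(c) = C1 + C2/c


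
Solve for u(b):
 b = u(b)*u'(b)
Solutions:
 u(b) = -sqrt(C1 + b^2)
 u(b) = sqrt(C1 + b^2)


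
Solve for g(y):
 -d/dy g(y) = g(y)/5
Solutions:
 g(y) = C1*exp(-y/5)


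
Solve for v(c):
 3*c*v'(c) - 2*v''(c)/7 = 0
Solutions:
 v(c) = C1 + C2*erfi(sqrt(21)*c/2)


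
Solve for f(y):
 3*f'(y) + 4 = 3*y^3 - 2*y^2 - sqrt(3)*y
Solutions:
 f(y) = C1 + y^4/4 - 2*y^3/9 - sqrt(3)*y^2/6 - 4*y/3


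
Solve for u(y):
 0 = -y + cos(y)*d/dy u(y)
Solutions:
 u(y) = C1 + Integral(y/cos(y), y)


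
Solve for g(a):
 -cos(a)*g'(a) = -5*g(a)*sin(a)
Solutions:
 g(a) = C1/cos(a)^5


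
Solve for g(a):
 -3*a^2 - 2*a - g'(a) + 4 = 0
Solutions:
 g(a) = C1 - a^3 - a^2 + 4*a


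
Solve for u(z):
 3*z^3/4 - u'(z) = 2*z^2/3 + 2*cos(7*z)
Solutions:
 u(z) = C1 + 3*z^4/16 - 2*z^3/9 - 2*sin(7*z)/7


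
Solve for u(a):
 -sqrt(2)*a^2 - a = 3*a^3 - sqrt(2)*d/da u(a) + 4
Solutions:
 u(a) = C1 + 3*sqrt(2)*a^4/8 + a^3/3 + sqrt(2)*a^2/4 + 2*sqrt(2)*a


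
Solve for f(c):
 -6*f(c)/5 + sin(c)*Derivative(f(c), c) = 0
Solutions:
 f(c) = C1*(cos(c) - 1)^(3/5)/(cos(c) + 1)^(3/5)


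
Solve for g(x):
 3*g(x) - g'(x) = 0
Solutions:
 g(x) = C1*exp(3*x)


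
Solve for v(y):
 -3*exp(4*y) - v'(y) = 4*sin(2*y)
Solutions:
 v(y) = C1 - 3*exp(4*y)/4 + 2*cos(2*y)


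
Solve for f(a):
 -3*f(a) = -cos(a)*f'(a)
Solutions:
 f(a) = C1*(sin(a) + 1)^(3/2)/(sin(a) - 1)^(3/2)
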